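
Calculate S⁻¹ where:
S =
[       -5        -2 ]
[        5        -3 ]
det(S) = 25
S⁻¹ =
[    -3/25      2/25 ]
[     -1/5      -1/5 ]

For a 2×2 matrix S = [[a, b], [c, d]] with det(S) ≠ 0, S⁻¹ = (1/det(S)) * [[d, -b], [-c, a]].
det(S) = (-5)*(-3) - (-2)*(5) = 15 + 10 = 25.
S⁻¹ = (1/25) * [[-3, 2], [-5, -5]].
Dividing each entry by 25 and reducing:
S⁻¹ =
[    -3/25      2/25 ]
[     -1/5      -1/5 ]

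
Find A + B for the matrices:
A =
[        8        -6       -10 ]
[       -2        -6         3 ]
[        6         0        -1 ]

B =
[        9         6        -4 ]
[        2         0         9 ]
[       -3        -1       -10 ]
A + B =
[       17         0       -14 ]
[        0        -6        12 ]
[        3        -1       -11 ]

Matrix addition is elementwise: (A+B)[i][j] = A[i][j] + B[i][j].
  (A+B)[0][0] = (8) + (9) = 17
  (A+B)[0][1] = (-6) + (6) = 0
  (A+B)[0][2] = (-10) + (-4) = -14
  (A+B)[1][0] = (-2) + (2) = 0
  (A+B)[1][1] = (-6) + (0) = -6
  (A+B)[1][2] = (3) + (9) = 12
  (A+B)[2][0] = (6) + (-3) = 3
  (A+B)[2][1] = (0) + (-1) = -1
  (A+B)[2][2] = (-1) + (-10) = -11
A + B =
[       17         0       -14 ]
[        0        -6        12 ]
[        3        -1       -11 ]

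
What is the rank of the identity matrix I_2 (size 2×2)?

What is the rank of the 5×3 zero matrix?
rank(I_2) = 2, rank(0) = 0

The identity I_2 has 2 columns that are the standard basis vectors e_1, …, e_2. These are linearly independent, so all 2 columns are pivots and rank(I_2) = 2.
The 5×3 zero matrix has every entry zero, so every row is the zero row and there are no pivots; rank(0) = 0.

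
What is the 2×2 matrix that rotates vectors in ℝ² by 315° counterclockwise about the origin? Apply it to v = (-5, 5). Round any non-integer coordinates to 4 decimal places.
R = [[√2/2, √2/2], [-√2/2, √2/2]]; R·v = (0.0000, 7.0711)

A counterclockwise rotation by angle θ in ℝ² has matrix R(θ) = [[cos θ, -sin θ], [sin θ, cos θ]].
For θ = 315°: cos θ = √2/2, sin θ = -√2/2.
R(315°) = [[√2/2, √2/2], [-√2/2, √2/2]].
R·v = [√2/2·-5 + (√2/2)·5, -√2/2·-5 + √2/2·5] = (0.0000, 7.0711).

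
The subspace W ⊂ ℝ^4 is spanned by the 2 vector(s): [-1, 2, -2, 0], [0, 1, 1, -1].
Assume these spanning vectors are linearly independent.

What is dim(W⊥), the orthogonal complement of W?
dim(W⊥) = 2

For any subspace W of ℝ^n, dim(W) + dim(W⊥) = n (the whole-space dimension).
Here the given 2 vectors are linearly independent, so dim(W) = 2.
Thus dim(W⊥) = n - dim(W) = 4 - 2 = 2.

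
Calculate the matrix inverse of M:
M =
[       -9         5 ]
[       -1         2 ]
det(M) = -13
M⁻¹ =
[    -2/13      5/13 ]
[    -1/13      9/13 ]

For a 2×2 matrix M = [[a, b], [c, d]] with det(M) ≠ 0, M⁻¹ = (1/det(M)) * [[d, -b], [-c, a]].
det(M) = (-9)*(2) - (5)*(-1) = -18 + 5 = -13.
M⁻¹ = (1/-13) * [[2, -5], [1, -9]].
Dividing each entry by -13 and reducing:
M⁻¹ =
[    -2/13      5/13 ]
[    -1/13      9/13 ]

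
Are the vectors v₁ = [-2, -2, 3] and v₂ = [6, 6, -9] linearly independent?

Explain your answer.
No, linearly dependent (v₂ = -3·v₁)

Check whether there is a scalar k with v₂ = k·v₁.
Comparing components, k = -3 satisfies -3·[-2, -2, 3] = [6, 6, -9].
Since v₂ is a scalar multiple of v₁, the two vectors are linearly dependent.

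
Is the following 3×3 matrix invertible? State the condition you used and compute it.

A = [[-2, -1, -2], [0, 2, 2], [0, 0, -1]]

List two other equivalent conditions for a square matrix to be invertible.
Yes, invertible; det(A) = 4 ≠ 0. Equivalent conditions: rank(A) = 3; Ax = 0 has only the trivial solution; 0 is not an eigenvalue; the columns of A are linearly independent.

To check invertibility, compute det(A).
The given matrix is triangular, so det(A) equals the product of its diagonal entries = 4 ≠ 0.
Since det(A) ≠ 0, A is invertible.
Equivalent conditions for a square matrix A to be invertible:
- rank(A) = 3 (full rank).
- The homogeneous system Ax = 0 has only the trivial solution x = 0.
- 0 is not an eigenvalue of A.
- The columns (equivalently rows) of A are linearly independent.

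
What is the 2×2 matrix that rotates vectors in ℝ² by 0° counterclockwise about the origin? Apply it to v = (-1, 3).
R = [[1, 0], [0, 1]]; R·v = (-1, 3)

A counterclockwise rotation by angle θ in ℝ² has matrix R(θ) = [[cos θ, -sin θ], [sin θ, cos θ]].
For θ = 0°: cos θ = 1, sin θ = 0.
R(0°) = [[1, 0], [0, 1]].
R·v = [1·-1 + (0)·3, 0·-1 + 1·3] = (-1, 3).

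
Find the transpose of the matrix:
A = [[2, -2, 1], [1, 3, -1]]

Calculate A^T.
[[2, 1], [-2, 3], [1, -1]]

The transpose sends entry (i,j) to (j,i); rows become columns.
Row 0 of A: [2, -2, 1] -> column 0 of A^T.
Row 1 of A: [1, 3, -1] -> column 1 of A^T.
A^T = [[2, 1], [-2, 3], [1, -1]]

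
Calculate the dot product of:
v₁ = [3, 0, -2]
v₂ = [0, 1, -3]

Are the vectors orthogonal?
6, No

The dot product is the sum of products of corresponding components.
v₁·v₂ = (3)*(0) + (0)*(1) + (-2)*(-3) = 0 + 0 + 6 = 6.
Two vectors are orthogonal iff their dot product is 0; here the dot product is 6, so the vectors are not orthogonal.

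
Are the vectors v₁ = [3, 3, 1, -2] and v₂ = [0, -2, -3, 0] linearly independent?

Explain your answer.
Yes, linearly independent

Two vectors are linearly dependent iff one is a scalar multiple of the other.
No single scalar k satisfies v₂ = k·v₁ (the ratios of corresponding entries disagree), so v₁ and v₂ are linearly independent.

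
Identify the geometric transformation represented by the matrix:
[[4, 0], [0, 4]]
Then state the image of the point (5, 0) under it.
uniform scaling by factor 4; image of (5, 0) is (20, 0)

This is a diagonal matrix with equal entries 4, so it scales both axes by the same factor 4.
The matrix [[4, 0], [0, 4]] represents: uniform scaling by factor 4.
Applying it to (5, 0): [4·5 + 0·0, 0·5 + 4·0] = (20, 0).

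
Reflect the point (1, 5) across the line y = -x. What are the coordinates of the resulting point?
(-5, -1)

Reflection across line y = -x: (1, 5) → (-5, -1)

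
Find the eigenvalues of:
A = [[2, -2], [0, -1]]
λ = -1, 2

Solve det(A - λI) = 0. For a 2×2 matrix this is λ² - (trace)λ + det = 0.
trace(A) = 2 - 1 = 1.
det(A) = (2)*(-1) - (-2)*(0) = -2 - 0 = -2.
Characteristic equation: λ² - (1)λ + (-2) = 0.
Discriminant: (1)² - 4*(-2) = 1 + 8 = 9.
Roots: λ = (1 ± √9) / 2 = -1, 2.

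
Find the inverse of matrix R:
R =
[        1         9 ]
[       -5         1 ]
det(R) = 46
R⁻¹ =
[     1/46     -9/46 ]
[     5/46      1/46 ]

For a 2×2 matrix R = [[a, b], [c, d]] with det(R) ≠ 0, R⁻¹ = (1/det(R)) * [[d, -b], [-c, a]].
det(R) = (1)*(1) - (9)*(-5) = 1 + 45 = 46.
R⁻¹ = (1/46) * [[1, -9], [5, 1]].
Dividing each entry by 46 and reducing:
R⁻¹ =
[     1/46     -9/46 ]
[     5/46      1/46 ]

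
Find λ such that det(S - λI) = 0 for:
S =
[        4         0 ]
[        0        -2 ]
λ = -2, 4

Solve det(S - λI) = 0. For a 2×2 matrix the characteristic equation is λ² - (trace)λ + det = 0.
trace(S) = a + d = 4 - 2 = 2.
det(S) = a*d - b*c = (4)*(-2) - (0)*(0) = -8 - 0 = -8.
Characteristic equation: λ² - (2)λ + (-8) = 0.
Discriminant = (2)² - 4*(-8) = 4 + 32 = 36.
λ = (2 ± √36) / 2 = (2 ± 6) / 2 = -2, 4.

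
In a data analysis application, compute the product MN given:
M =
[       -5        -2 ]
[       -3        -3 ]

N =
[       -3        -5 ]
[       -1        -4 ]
MN =
[       17        33 ]
[       12        27 ]

Matrix multiplication: (MN)[i][j] = sum over k of M[i][k] * N[k][j].
  (MN)[0][0] = (-5)*(-3) + (-2)*(-1) = 17
  (MN)[0][1] = (-5)*(-5) + (-2)*(-4) = 33
  (MN)[1][0] = (-3)*(-3) + (-3)*(-1) = 12
  (MN)[1][1] = (-3)*(-5) + (-3)*(-4) = 27
MN =
[       17        33 ]
[       12        27 ]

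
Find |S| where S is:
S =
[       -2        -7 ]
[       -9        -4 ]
det(S) = -55

For a 2×2 matrix [[a, b], [c, d]], det = a*d - b*c.
det(S) = (-2)*(-4) - (-7)*(-9) = 8 - 63 = -55.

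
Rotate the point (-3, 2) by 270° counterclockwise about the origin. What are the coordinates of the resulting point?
(2, 3)

Rotation matrix R(θ) = [[cos θ, -sin θ], [sin θ, cos θ]]; for θ = 270°:
R = [[0, 1], [-1, 0]]
Result: R × [-3, 2]ᵀ = [0·-3 + (1)·2, -1·-3 + (0)·2]ᵀ = (2, 3)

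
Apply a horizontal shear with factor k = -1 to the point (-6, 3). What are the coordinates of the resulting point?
(-9, 3)

Shear matrix for horizontal shear with factor k = -1:
[[1, -1], [0, 1]]
Result: (-6, 3) → (-9, 3)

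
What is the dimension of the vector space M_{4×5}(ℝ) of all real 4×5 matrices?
Dimension = 20

A real 4×5 matrix is determined by its 4·5 = 20 independent entries.
A standard basis is {E_ij : 1 ≤ i ≤ 4, 1 ≤ j ≤ 5}, where E_ij has a 1 in position (i, j) and 0 elsewhere — there are 20 such matrices, and they are linearly independent and span M_{4×5}(ℝ).
Therefore dim(M_{4×5}(ℝ)) = 20.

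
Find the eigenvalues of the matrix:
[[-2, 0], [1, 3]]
λ = -2 and λ = 3

Characteristic equation: det(A - λI) = 0
λ² - (trace)λ + (det) = 0
λ² - (1)λ + (-6) = 0
λ² - 1λ - 6 = 0
Solving: λ = -2, 3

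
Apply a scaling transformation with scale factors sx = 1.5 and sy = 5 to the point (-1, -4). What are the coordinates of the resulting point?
(-1.5, -20)

Scaling matrix:
[[1.50, 0], [0, 5]]
Result: (-1 × 1.5, -4 × 5) = (-1.5, -20)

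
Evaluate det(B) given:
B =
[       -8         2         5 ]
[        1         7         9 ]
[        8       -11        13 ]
det(B) = -1737

Expand along row 0 (cofactor expansion): det(B) = a*(e*i - f*h) - b*(d*i - f*g) + c*(d*h - e*g), where the 3×3 is [[a, b, c], [d, e, f], [g, h, i]].
Minor M_00 = (7)*(13) - (9)*(-11) = 91 + 99 = 190.
Minor M_01 = (1)*(13) - (9)*(8) = 13 - 72 = -59.
Minor M_02 = (1)*(-11) - (7)*(8) = -11 - 56 = -67.
det(B) = (-8)*(190) - (2)*(-59) + (5)*(-67) = -1520 + 118 - 335 = -1737.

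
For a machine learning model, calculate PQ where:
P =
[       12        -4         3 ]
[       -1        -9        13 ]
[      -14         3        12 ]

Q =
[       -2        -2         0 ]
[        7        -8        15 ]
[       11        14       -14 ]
PQ =
[      -19        50      -102 ]
[       82       256      -317 ]
[      181       172      -123 ]

Matrix multiplication: (PQ)[i][j] = sum over k of P[i][k] * Q[k][j].
  (PQ)[0][0] = (12)*(-2) + (-4)*(7) + (3)*(11) = -19
  (PQ)[0][1] = (12)*(-2) + (-4)*(-8) + (3)*(14) = 50
  (PQ)[0][2] = (12)*(0) + (-4)*(15) + (3)*(-14) = -102
  (PQ)[1][0] = (-1)*(-2) + (-9)*(7) + (13)*(11) = 82
  (PQ)[1][1] = (-1)*(-2) + (-9)*(-8) + (13)*(14) = 256
  (PQ)[1][2] = (-1)*(0) + (-9)*(15) + (13)*(-14) = -317
  (PQ)[2][0] = (-14)*(-2) + (3)*(7) + (12)*(11) = 181
  (PQ)[2][1] = (-14)*(-2) + (3)*(-8) + (12)*(14) = 172
  (PQ)[2][2] = (-14)*(0) + (3)*(15) + (12)*(-14) = -123
PQ =
[      -19        50      -102 ]
[       82       256      -317 ]
[      181       172      -123 ]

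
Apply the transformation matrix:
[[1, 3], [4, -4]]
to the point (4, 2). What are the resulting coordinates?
(10, 8)

Matrix multiplication:
[[1, 3], [4, -4]] × [4, 2]ᵀ
= [1×4 + 3×2, 4×4 + -4×2]ᵀ
= [10.0000, 8.0000]ᵀ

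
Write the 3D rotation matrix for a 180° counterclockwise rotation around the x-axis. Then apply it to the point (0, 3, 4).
R = [[1, 0, 0], [0, -1, 0], [0, 0, -1]]; R·(0, 3, 4) = (0, -3, -4)

Rotation matrix for 180° around x-axis:
cos(180°) = -1, sin(180°) = 0
R = [[1, 0, 0], [0, -1, 0], [0, 0, -1]]
Apply to (0, 3, 4): R·[0, 3, 4]ᵀ = (0, -3, -4)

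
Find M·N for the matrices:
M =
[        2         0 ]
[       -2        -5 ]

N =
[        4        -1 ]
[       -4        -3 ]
MN =
[        8        -2 ]
[       12        17 ]

Matrix multiplication: (MN)[i][j] = sum over k of M[i][k] * N[k][j].
  (MN)[0][0] = (2)*(4) + (0)*(-4) = 8
  (MN)[0][1] = (2)*(-1) + (0)*(-3) = -2
  (MN)[1][0] = (-2)*(4) + (-5)*(-4) = 12
  (MN)[1][1] = (-2)*(-1) + (-5)*(-3) = 17
MN =
[        8        -2 ]
[       12        17 ]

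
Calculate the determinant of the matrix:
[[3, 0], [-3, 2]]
6

For a 2×2 matrix [[a, b], [c, d]], det = ad - bc
det = (3)(2) - (0)(-3) = 6 - 0 = 6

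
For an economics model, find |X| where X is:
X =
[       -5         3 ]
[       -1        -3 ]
det(X) = 18

For a 2×2 matrix [[a, b], [c, d]], det = a*d - b*c.
det(X) = (-5)*(-3) - (3)*(-1) = 15 + 3 = 18.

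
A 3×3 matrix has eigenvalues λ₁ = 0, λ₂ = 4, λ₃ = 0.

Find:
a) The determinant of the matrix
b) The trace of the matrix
det = 0, trace = 4

Two standard eigenvalue identities:
- det(A) equals the product of the eigenvalues (counted with multiplicity).
- trace(A) equals the sum of the eigenvalues.
det(A) = (0)*(4)*(0) = 0.
trace(A) = 0 + 4 + 0 = 4.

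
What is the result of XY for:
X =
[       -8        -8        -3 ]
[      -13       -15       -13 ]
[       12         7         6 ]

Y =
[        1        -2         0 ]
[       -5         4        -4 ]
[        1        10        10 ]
XY =
[       29       -46         2 ]
[       49      -164       -70 ]
[      -17        64        32 ]

Matrix multiplication: (XY)[i][j] = sum over k of X[i][k] * Y[k][j].
  (XY)[0][0] = (-8)*(1) + (-8)*(-5) + (-3)*(1) = 29
  (XY)[0][1] = (-8)*(-2) + (-8)*(4) + (-3)*(10) = -46
  (XY)[0][2] = (-8)*(0) + (-8)*(-4) + (-3)*(10) = 2
  (XY)[1][0] = (-13)*(1) + (-15)*(-5) + (-13)*(1) = 49
  (XY)[1][1] = (-13)*(-2) + (-15)*(4) + (-13)*(10) = -164
  (XY)[1][2] = (-13)*(0) + (-15)*(-4) + (-13)*(10) = -70
  (XY)[2][0] = (12)*(1) + (7)*(-5) + (6)*(1) = -17
  (XY)[2][1] = (12)*(-2) + (7)*(4) + (6)*(10) = 64
  (XY)[2][2] = (12)*(0) + (7)*(-4) + (6)*(10) = 32
XY =
[       29       -46         2 ]
[       49      -164       -70 ]
[      -17        64        32 ]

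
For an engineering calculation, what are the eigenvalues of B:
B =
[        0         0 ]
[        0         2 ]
λ = 0, 2

Solve det(B - λI) = 0. For a 2×2 matrix the characteristic equation is λ² - (trace)λ + det = 0.
trace(B) = a + d = 0 + 2 = 2.
det(B) = a*d - b*c = (0)*(2) - (0)*(0) = 0 - 0 = 0.
Characteristic equation: λ² - (2)λ + (0) = 0.
Discriminant = (2)² - 4*(0) = 4 - 0 = 4.
λ = (2 ± √4) / 2 = (2 ± 2) / 2 = 0, 2.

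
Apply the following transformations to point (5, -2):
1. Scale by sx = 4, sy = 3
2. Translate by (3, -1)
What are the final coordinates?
(23, -7)

Step 1: Scale (5, -2) by (sx, sy) = (4, 3) → (20, -6)
Step 2: Translate by (3, -1) → (23, -7)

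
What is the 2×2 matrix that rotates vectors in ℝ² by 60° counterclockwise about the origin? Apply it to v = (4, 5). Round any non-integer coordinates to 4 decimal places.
R = [[1/2, -√3/2], [√3/2, 1/2]]; R·v = (-2.3301, 5.9641)

A counterclockwise rotation by angle θ in ℝ² has matrix R(θ) = [[cos θ, -sin θ], [sin θ, cos θ]].
For θ = 60°: cos θ = 1/2, sin θ = √3/2.
R(60°) = [[1/2, -√3/2], [√3/2, 1/2]].
R·v = [1/2·4 + (-√3/2)·5, √3/2·4 + 1/2·5] = (-2.3301, 5.9641).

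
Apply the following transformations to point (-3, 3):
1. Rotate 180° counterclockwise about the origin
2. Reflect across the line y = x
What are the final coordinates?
(-3, 3)

Step 1: Rotate 180° → (3, -3)
Step 2: Reflect across the line y = x → (-3, 3)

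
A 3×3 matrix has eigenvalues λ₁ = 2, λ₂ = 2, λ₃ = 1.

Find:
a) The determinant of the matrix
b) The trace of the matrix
det = 4, trace = 5

Two standard eigenvalue identities:
- det(A) equals the product of the eigenvalues (counted with multiplicity).
- trace(A) equals the sum of the eigenvalues.
det(A) = (2)*(2)*(1) = 4.
trace(A) = 2 + 2 + 1 = 5.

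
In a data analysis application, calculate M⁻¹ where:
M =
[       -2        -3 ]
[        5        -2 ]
det(M) = 19
M⁻¹ =
[    -2/19      3/19 ]
[    -5/19     -2/19 ]

For a 2×2 matrix M = [[a, b], [c, d]] with det(M) ≠ 0, M⁻¹ = (1/det(M)) * [[d, -b], [-c, a]].
det(M) = (-2)*(-2) - (-3)*(5) = 4 + 15 = 19.
M⁻¹ = (1/19) * [[-2, 3], [-5, -2]].
Dividing each entry by 19 and reducing:
M⁻¹ =
[    -2/19      3/19 ]
[    -5/19     -2/19 ]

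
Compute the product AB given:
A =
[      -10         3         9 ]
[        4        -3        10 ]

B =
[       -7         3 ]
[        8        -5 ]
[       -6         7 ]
AB =
[       40        18 ]
[     -112        97 ]

Matrix multiplication: (AB)[i][j] = sum over k of A[i][k] * B[k][j].
  (AB)[0][0] = (-10)*(-7) + (3)*(8) + (9)*(-6) = 40
  (AB)[0][1] = (-10)*(3) + (3)*(-5) + (9)*(7) = 18
  (AB)[1][0] = (4)*(-7) + (-3)*(8) + (10)*(-6) = -112
  (AB)[1][1] = (4)*(3) + (-3)*(-5) + (10)*(7) = 97
AB =
[       40        18 ]
[     -112        97 ]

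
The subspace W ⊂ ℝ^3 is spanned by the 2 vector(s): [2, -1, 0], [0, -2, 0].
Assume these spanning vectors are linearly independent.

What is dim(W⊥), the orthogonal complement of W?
dim(W⊥) = 1

For any subspace W of ℝ^n, dim(W) + dim(W⊥) = n (the whole-space dimension).
Here the given 2 vectors are linearly independent, so dim(W) = 2.
Thus dim(W⊥) = n - dim(W) = 3 - 2 = 1.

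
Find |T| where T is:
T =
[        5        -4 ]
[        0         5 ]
det(T) = 25

For a 2×2 matrix [[a, b], [c, d]], det = a*d - b*c.
det(T) = (5)*(5) - (-4)*(0) = 25 - 0 = 25.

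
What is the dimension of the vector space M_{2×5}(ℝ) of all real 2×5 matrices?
Dimension = 10

A real 2×5 matrix is determined by its 2·5 = 10 independent entries.
A standard basis is {E_ij : 1 ≤ i ≤ 2, 1 ≤ j ≤ 5}, where E_ij has a 1 in position (i, j) and 0 elsewhere — there are 10 such matrices, and they are linearly independent and span M_{2×5}(ℝ).
Therefore dim(M_{2×5}(ℝ)) = 10.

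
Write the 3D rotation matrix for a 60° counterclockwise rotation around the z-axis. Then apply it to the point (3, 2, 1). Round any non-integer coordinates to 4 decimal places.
R = [[1/2, -√3/2, 0], [√3/2, 1/2, 0], [0, 0, 1]]; R·(3, 2, 1) = (-0.2321, 3.5981, 1.0000)

Rotation matrix for 60° around z-axis:
cos(60°) = 1/2, sin(60°) = √3/2
R = [[1/2, -√3/2, 0], [√3/2, 1/2, 0], [0, 0, 1]]
Apply to (3, 2, 1): R·[3, 2, 1]ᵀ = (-0.2321, 3.5981, 1.0000)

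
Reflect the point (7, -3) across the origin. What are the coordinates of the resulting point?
(-7, 3)

Reflection across origin: (7, -3) → (-7, 3)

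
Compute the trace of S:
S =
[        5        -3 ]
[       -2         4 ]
tr(S) = 5 + 4 = 9

The trace of a square matrix is the sum of its diagonal entries.
Diagonal entries of S: S[0][0] = 5, S[1][1] = 4.
tr(S) = 5 + 4 = 9.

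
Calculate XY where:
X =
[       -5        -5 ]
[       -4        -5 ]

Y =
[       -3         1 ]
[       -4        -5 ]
XY =
[       35        20 ]
[       32        21 ]

Matrix multiplication: (XY)[i][j] = sum over k of X[i][k] * Y[k][j].
  (XY)[0][0] = (-5)*(-3) + (-5)*(-4) = 35
  (XY)[0][1] = (-5)*(1) + (-5)*(-5) = 20
  (XY)[1][0] = (-4)*(-3) + (-5)*(-4) = 32
  (XY)[1][1] = (-4)*(1) + (-5)*(-5) = 21
XY =
[       35        20 ]
[       32        21 ]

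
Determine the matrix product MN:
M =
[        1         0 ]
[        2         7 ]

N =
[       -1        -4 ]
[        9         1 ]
MN =
[       -1        -4 ]
[       61        -1 ]

Matrix multiplication: (MN)[i][j] = sum over k of M[i][k] * N[k][j].
  (MN)[0][0] = (1)*(-1) + (0)*(9) = -1
  (MN)[0][1] = (1)*(-4) + (0)*(1) = -4
  (MN)[1][0] = (2)*(-1) + (7)*(9) = 61
  (MN)[1][1] = (2)*(-4) + (7)*(1) = -1
MN =
[       -1        -4 ]
[       61        -1 ]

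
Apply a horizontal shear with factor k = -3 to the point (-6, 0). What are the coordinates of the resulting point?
(-6, 0)

Shear matrix for horizontal shear with factor k = -3:
[[1, -3], [0, 1]]
Result: (-6, 0) → (-6, 0)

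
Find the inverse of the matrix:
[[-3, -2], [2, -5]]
[[-5/19, 2/19], [-2/19, -3/19]]

For [[a,b],[c,d]], inverse = (1/det)·[[d,-b],[-c,a]]
det = -3·-5 - -2·2 = 19
Inverse = (1/19)·[[-5, 2], [-2, -3]]
        = [[-5/19, 2/19], [-2/19, -3/19]]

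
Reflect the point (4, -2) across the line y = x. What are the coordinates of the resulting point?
(-2, 4)

Reflection across line y = x: (4, -2) → (-2, 4)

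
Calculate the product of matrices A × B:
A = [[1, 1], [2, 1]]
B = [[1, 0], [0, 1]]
[[1, 1], [2, 1]]

Matrix multiplication:
C[0][0] = 1×1 + 1×0 = 1
C[0][1] = 1×0 + 1×1 = 1
C[1][0] = 2×1 + 1×0 = 2
C[1][1] = 2×0 + 1×1 = 1
Result: [[1, 1], [2, 1]]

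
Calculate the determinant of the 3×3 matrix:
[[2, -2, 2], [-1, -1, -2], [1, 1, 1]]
4

Expansion along first row:
det = 2·det([[-1,-2],[1,1]]) - -2·det([[-1,-2],[1,1]]) + 2·det([[-1,-1],[1,1]])
    = 2·(-1·1 - -2·1) - -2·(-1·1 - -2·1) + 2·(-1·1 - -1·1)
    = 2·1 - -2·1 + 2·0
    = 2 + 2 + 0 = 4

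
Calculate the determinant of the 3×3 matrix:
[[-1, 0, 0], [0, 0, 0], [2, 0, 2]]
0

Expansion along first row:
det = -1·det([[0,0],[0,2]]) - 0·det([[0,0],[2,2]]) + 0·det([[0,0],[2,0]])
    = -1·(0·2 - 0·0) - 0·(0·2 - 0·2) + 0·(0·0 - 0·2)
    = -1·0 - 0·0 + 0·0
    = 0 + 0 + 0 = 0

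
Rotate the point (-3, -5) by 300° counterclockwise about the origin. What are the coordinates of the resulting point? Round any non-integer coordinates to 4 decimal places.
(-5.8301, 0.0981)

Rotation matrix R(θ) = [[cos θ, -sin θ], [sin θ, cos θ]]; for θ = 300°:
R = [[1/2, √3/2], [-√3/2, 1/2]]
Result: R × [-3, -5]ᵀ = [1/2·-3 + (√3/2)·-5, -√3/2·-3 + (1/2)·-5]ᵀ = (-5.8301, 0.0981)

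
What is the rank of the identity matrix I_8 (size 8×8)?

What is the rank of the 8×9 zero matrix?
rank(I_8) = 8, rank(0) = 0

The identity I_8 has 8 columns that are the standard basis vectors e_1, …, e_8. These are linearly independent, so all 8 columns are pivots and rank(I_8) = 8.
The 8×9 zero matrix has every entry zero, so every row is the zero row and there are no pivots; rank(0) = 0.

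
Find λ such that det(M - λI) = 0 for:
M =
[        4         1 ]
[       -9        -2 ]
λ = 1, 1

Solve det(M - λI) = 0. For a 2×2 matrix the characteristic equation is λ² - (trace)λ + det = 0.
trace(M) = a + d = 4 - 2 = 2.
det(M) = a*d - b*c = (4)*(-2) - (1)*(-9) = -8 + 9 = 1.
Characteristic equation: λ² - (2)λ + (1) = 0.
Discriminant = (2)² - 4*(1) = 4 - 4 = 0.
λ = (2 ± √0) / 2 = (2 ± 0) / 2 = 1, 1.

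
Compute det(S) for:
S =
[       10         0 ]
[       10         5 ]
det(S) = 50

For a 2×2 matrix [[a, b], [c, d]], det = a*d - b*c.
det(S) = (10)*(5) - (0)*(10) = 50 - 0 = 50.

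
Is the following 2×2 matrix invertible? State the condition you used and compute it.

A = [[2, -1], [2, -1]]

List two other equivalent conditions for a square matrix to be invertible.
No, not invertible; det(A) = 0 (two rows are equal, so the rows are linearly dependent). Equivalent conditions (failing for this A): rank(A) < 2; Ax = 0 has non-trivial solutions; 0 is an eigenvalue; the columns are linearly dependent.

To check invertibility, compute det(A).
In this matrix, row 0 and the last row are identical, so one row is a scalar multiple of another and the rows are linearly dependent.
A matrix with linearly dependent rows has det = 0 and is not invertible.
Equivalent failed conditions:
- rank(A) < 2.
- Ax = 0 has non-trivial solutions.
- 0 is an eigenvalue.
- The columns are linearly dependent.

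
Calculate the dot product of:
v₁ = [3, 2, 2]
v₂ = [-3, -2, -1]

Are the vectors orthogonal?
-15, No

The dot product is the sum of products of corresponding components.
v₁·v₂ = (3)*(-3) + (2)*(-2) + (2)*(-1) = -9 - 4 - 2 = -15.
Two vectors are orthogonal iff their dot product is 0; here the dot product is -15, so the vectors are not orthogonal.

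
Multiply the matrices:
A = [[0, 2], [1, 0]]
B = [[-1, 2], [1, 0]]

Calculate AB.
[[2, 0], [-1, 2]]

Each entry (i,j) of AB = sum over k of A[i][k]*B[k][j].
(AB)[0][0] = (0)*(-1) + (2)*(1) = 2
(AB)[0][1] = (0)*(2) + (2)*(0) = 0
(AB)[1][0] = (1)*(-1) + (0)*(1) = -1
(AB)[1][1] = (1)*(2) + (0)*(0) = 2
AB = [[2, 0], [-1, 2]]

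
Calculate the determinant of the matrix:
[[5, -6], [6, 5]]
61

For a 2×2 matrix [[a, b], [c, d]], det = ad - bc
det = (5)(5) - (-6)(6) = 25 - -36 = 61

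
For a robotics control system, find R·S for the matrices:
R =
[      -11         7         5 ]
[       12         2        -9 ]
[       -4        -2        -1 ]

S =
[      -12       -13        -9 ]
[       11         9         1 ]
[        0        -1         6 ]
RS =
[      209       201       136 ]
[     -122      -129      -160 ]
[       26        35        28 ]

Matrix multiplication: (RS)[i][j] = sum over k of R[i][k] * S[k][j].
  (RS)[0][0] = (-11)*(-12) + (7)*(11) + (5)*(0) = 209
  (RS)[0][1] = (-11)*(-13) + (7)*(9) + (5)*(-1) = 201
  (RS)[0][2] = (-11)*(-9) + (7)*(1) + (5)*(6) = 136
  (RS)[1][0] = (12)*(-12) + (2)*(11) + (-9)*(0) = -122
  (RS)[1][1] = (12)*(-13) + (2)*(9) + (-9)*(-1) = -129
  (RS)[1][2] = (12)*(-9) + (2)*(1) + (-9)*(6) = -160
  (RS)[2][0] = (-4)*(-12) + (-2)*(11) + (-1)*(0) = 26
  (RS)[2][1] = (-4)*(-13) + (-2)*(9) + (-1)*(-1) = 35
  (RS)[2][2] = (-4)*(-9) + (-2)*(1) + (-1)*(6) = 28
RS =
[      209       201       136 ]
[     -122      -129      -160 ]
[       26        35        28 ]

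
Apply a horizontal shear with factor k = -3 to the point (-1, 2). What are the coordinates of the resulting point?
(-7, 2)

Shear matrix for horizontal shear with factor k = -3:
[[1, -3], [0, 1]]
Result: (-1, 2) → (-7, 2)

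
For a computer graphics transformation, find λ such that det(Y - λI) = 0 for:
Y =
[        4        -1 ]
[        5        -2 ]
λ = -1, 3

Solve det(Y - λI) = 0. For a 2×2 matrix the characteristic equation is λ² - (trace)λ + det = 0.
trace(Y) = a + d = 4 - 2 = 2.
det(Y) = a*d - b*c = (4)*(-2) - (-1)*(5) = -8 + 5 = -3.
Characteristic equation: λ² - (2)λ + (-3) = 0.
Discriminant = (2)² - 4*(-3) = 4 + 12 = 16.
λ = (2 ± √16) / 2 = (2 ± 4) / 2 = -1, 3.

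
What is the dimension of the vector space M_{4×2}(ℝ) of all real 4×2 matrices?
Dimension = 8

A real 4×2 matrix is determined by its 4·2 = 8 independent entries.
A standard basis is {E_ij : 1 ≤ i ≤ 4, 1 ≤ j ≤ 2}, where E_ij has a 1 in position (i, j) and 0 elsewhere — there are 8 such matrices, and they are linearly independent and span M_{4×2}(ℝ).
Therefore dim(M_{4×2}(ℝ)) = 8.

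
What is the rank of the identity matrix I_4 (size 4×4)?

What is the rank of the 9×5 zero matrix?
rank(I_4) = 4, rank(0) = 0

The identity I_4 has 4 columns that are the standard basis vectors e_1, …, e_4. These are linearly independent, so all 4 columns are pivots and rank(I_4) = 4.
The 9×5 zero matrix has every entry zero, so every row is the zero row and there are no pivots; rank(0) = 0.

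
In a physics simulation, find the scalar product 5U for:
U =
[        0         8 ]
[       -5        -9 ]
5U =
[        0        40 ]
[      -25       -45 ]

Scalar multiplication is elementwise: (5U)[i][j] = 5 * U[i][j].
  (5U)[0][0] = 5 * (0) = 0
  (5U)[0][1] = 5 * (8) = 40
  (5U)[1][0] = 5 * (-5) = -25
  (5U)[1][1] = 5 * (-9) = -45
5U =
[        0        40 ]
[      -25       -45 ]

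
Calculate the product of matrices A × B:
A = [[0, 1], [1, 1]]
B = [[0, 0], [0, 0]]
[[0, 0], [0, 0]]

Matrix multiplication:
C[0][0] = 0×0 + 1×0 = 0
C[0][1] = 0×0 + 1×0 = 0
C[1][0] = 1×0 + 1×0 = 0
C[1][1] = 1×0 + 1×0 = 0
Result: [[0, 0], [0, 0]]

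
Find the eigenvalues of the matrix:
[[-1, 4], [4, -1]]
λ = -5 and λ = 3

Characteristic equation: det(A - λI) = 0
λ² - (trace)λ + (det) = 0
λ² - (-2)λ + (-15) = 0
λ² + 2λ - 15 = 0
Solving: λ = -5, 3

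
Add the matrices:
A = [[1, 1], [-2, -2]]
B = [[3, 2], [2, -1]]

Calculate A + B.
[[4, 3], [0, -3]]

Add corresponding elements:
(1)+(3)=4
(1)+(2)=3
(-2)+(2)=0
(-2)+(-1)=-3
A + B = [[4, 3], [0, -3]]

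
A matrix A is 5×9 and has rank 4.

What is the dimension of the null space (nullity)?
5

The rank-nullity theorem for an m×n matrix states:
rank(A) + nullity(A) = n (the number of columns).
Here n = 9 and rank(A) = 4, so nullity(A) = 9 - 4 = 5.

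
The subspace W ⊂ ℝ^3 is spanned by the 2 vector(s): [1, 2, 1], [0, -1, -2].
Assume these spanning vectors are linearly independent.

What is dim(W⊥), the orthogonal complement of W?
dim(W⊥) = 1

For any subspace W of ℝ^n, dim(W) + dim(W⊥) = n (the whole-space dimension).
Here the given 2 vectors are linearly independent, so dim(W) = 2.
Thus dim(W⊥) = n - dim(W) = 3 - 2 = 1.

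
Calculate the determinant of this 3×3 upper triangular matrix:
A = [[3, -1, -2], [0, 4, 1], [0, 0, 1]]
12

The determinant of a triangular matrix is the product of its diagonal entries (the off-diagonal entries above the diagonal do not affect it).
det(A) = (3) * (4) * (1) = 12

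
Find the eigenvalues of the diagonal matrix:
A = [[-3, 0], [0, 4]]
λ₁ = -3, λ₂ = 4

The characteristic polynomial of A is det(A - λI) = (-3 - λ)(4 - λ) = 0.
The roots are λ = -3 and λ = 4, so the eigenvalues are the diagonal entries.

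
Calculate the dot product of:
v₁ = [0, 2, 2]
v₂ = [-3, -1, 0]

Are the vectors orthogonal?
-2, No

The dot product is the sum of products of corresponding components.
v₁·v₂ = (0)*(-3) + (2)*(-1) + (2)*(0) = 0 - 2 + 0 = -2.
Two vectors are orthogonal iff their dot product is 0; here the dot product is -2, so the vectors are not orthogonal.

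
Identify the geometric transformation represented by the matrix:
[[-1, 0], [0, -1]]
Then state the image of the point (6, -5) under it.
rotation by 180° (or reflection through origin); image of (6, -5) is (-6, 5)

This matches the form [[cos θ, -sin θ], [sin θ, cos θ]] of a rotation matrix; reading off cos θ and sin θ gives the angle.
The matrix [[-1, 0], [0, -1]] represents: rotation by 180° (or reflection through origin).
Applying it to (6, -5): [-1·6 + 0·-5, 0·6 + -1·-5] = (-6, 5).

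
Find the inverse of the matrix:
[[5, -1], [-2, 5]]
[[5/23, 1/23], [2/23, 5/23]]

For [[a,b],[c,d]], inverse = (1/det)·[[d,-b],[-c,a]]
det = 5·5 - -1·-2 = 23
Inverse = (1/23)·[[5, 1], [2, 5]]
        = [[5/23, 1/23], [2/23, 5/23]]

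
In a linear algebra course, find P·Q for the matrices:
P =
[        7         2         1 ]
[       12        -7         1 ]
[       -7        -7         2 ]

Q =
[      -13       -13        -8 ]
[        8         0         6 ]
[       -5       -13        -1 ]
PQ =
[      -80      -104       -45 ]
[     -217      -169      -139 ]
[       25        65        12 ]

Matrix multiplication: (PQ)[i][j] = sum over k of P[i][k] * Q[k][j].
  (PQ)[0][0] = (7)*(-13) + (2)*(8) + (1)*(-5) = -80
  (PQ)[0][1] = (7)*(-13) + (2)*(0) + (1)*(-13) = -104
  (PQ)[0][2] = (7)*(-8) + (2)*(6) + (1)*(-1) = -45
  (PQ)[1][0] = (12)*(-13) + (-7)*(8) + (1)*(-5) = -217
  (PQ)[1][1] = (12)*(-13) + (-7)*(0) + (1)*(-13) = -169
  (PQ)[1][2] = (12)*(-8) + (-7)*(6) + (1)*(-1) = -139
  (PQ)[2][0] = (-7)*(-13) + (-7)*(8) + (2)*(-5) = 25
  (PQ)[2][1] = (-7)*(-13) + (-7)*(0) + (2)*(-13) = 65
  (PQ)[2][2] = (-7)*(-8) + (-7)*(6) + (2)*(-1) = 12
PQ =
[      -80      -104       -45 ]
[     -217      -169      -139 ]
[       25        65        12 ]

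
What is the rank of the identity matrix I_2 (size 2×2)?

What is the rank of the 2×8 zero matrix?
rank(I_2) = 2, rank(0) = 0

The identity I_2 has 2 columns that are the standard basis vectors e_1, …, e_2. These are linearly independent, so all 2 columns are pivots and rank(I_2) = 2.
The 2×8 zero matrix has every entry zero, so every row is the zero row and there are no pivots; rank(0) = 0.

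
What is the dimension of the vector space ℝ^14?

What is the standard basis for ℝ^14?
Dimension = 14; standard basis = {e_1, e_2, e_3, …, e_14}

ℝ^14 is the space of 14-tuples of real numbers; its dimension is 14.
The standard basis consists of 14 vectors: e_1, e_2, e_3, …, e_14, where e_i is the vector with 1 in position i and 0 elsewhere.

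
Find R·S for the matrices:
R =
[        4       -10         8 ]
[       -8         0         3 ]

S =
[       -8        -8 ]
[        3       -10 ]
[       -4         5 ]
RS =
[      -94       108 ]
[       52        79 ]

Matrix multiplication: (RS)[i][j] = sum over k of R[i][k] * S[k][j].
  (RS)[0][0] = (4)*(-8) + (-10)*(3) + (8)*(-4) = -94
  (RS)[0][1] = (4)*(-8) + (-10)*(-10) + (8)*(5) = 108
  (RS)[1][0] = (-8)*(-8) + (0)*(3) + (3)*(-4) = 52
  (RS)[1][1] = (-8)*(-8) + (0)*(-10) + (3)*(5) = 79
RS =
[      -94       108 ]
[       52        79 ]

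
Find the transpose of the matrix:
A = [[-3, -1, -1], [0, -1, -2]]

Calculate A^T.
[[-3, 0], [-1, -1], [-1, -2]]

The transpose sends entry (i,j) to (j,i); rows become columns.
Row 0 of A: [-3, -1, -1] -> column 0 of A^T.
Row 1 of A: [0, -1, -2] -> column 1 of A^T.
A^T = [[-3, 0], [-1, -1], [-1, -2]]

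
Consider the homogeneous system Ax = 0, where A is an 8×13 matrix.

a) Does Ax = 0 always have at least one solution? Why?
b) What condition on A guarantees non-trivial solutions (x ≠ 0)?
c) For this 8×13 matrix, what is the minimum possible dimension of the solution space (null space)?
a) Yes, x = 0 is always a solution. b) When A has linearly dependent columns (rank < n). c) Minimum nullity = 5.

a) x = 0 satisfies A·0 = 0, so the zero vector is always a solution.
b) Non-trivial solutions exist iff the columns of A are linearly dependent, equivalently rank(A) < n (the number of columns).
c) By rank-nullity, rank(A) + nullity(A) = n = 13. Since A has only 8 rows, rank(A) ≤ 8, so nullity(A) ≥ 13 - 8 = 5.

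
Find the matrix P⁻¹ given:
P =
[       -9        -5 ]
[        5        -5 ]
det(P) = 70
P⁻¹ =
[    -1/14      1/14 ]
[    -1/14     -9/70 ]

For a 2×2 matrix P = [[a, b], [c, d]] with det(P) ≠ 0, P⁻¹ = (1/det(P)) * [[d, -b], [-c, a]].
det(P) = (-9)*(-5) - (-5)*(5) = 45 + 25 = 70.
P⁻¹ = (1/70) * [[-5, 5], [-5, -9]].
Dividing each entry by 70 and reducing:
P⁻¹ =
[    -1/14      1/14 ]
[    -1/14     -9/70 ]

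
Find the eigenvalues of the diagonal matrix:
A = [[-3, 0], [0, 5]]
λ₁ = -3, λ₂ = 5

The characteristic polynomial of A is det(A - λI) = (-3 - λ)(5 - λ) = 0.
The roots are λ = -3 and λ = 5, so the eigenvalues are the diagonal entries.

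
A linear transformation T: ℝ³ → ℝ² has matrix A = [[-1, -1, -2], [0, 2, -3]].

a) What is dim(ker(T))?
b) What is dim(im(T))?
dim(ker) = 1, dim(im) = 2

The two rows are not scalar multiples of one another (no single k satisfies row 2 = k × row 1), so they are linearly independent.
Thus rank(A) = 2.
dim(im(T)) = rank(A) = 2.
By the rank-nullity theorem applied to T: ℝ³ → ℝ², rank(A) + nullity(A) = 3 (the domain dimension), so dim(ker(T)) = 3 - 2 = 1.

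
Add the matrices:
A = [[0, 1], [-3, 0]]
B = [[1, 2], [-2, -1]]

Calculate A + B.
[[1, 3], [-5, -1]]

Add corresponding elements:
(0)+(1)=1
(1)+(2)=3
(-3)+(-2)=-5
(0)+(-1)=-1
A + B = [[1, 3], [-5, -1]]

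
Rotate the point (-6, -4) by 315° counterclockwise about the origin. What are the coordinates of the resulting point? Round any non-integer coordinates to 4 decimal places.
(-7.0711, 1.4142)

Rotation matrix R(θ) = [[cos θ, -sin θ], [sin θ, cos θ]]; for θ = 315°:
R = [[√2/2, √2/2], [-√2/2, √2/2]]
Result: R × [-6, -4]ᵀ = [√2/2·-6 + (√2/2)·-4, -√2/2·-6 + (√2/2)·-4]ᵀ = (-7.0711, 1.4142)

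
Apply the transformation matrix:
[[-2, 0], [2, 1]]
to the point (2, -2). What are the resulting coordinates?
(-4, 2)

Matrix multiplication:
[[-2, 0], [2, 1]] × [2, -2]ᵀ
= [-2×2 + 0×-2, 2×2 + 1×-2]ᵀ
= [-4.0000, 2.0000]ᵀ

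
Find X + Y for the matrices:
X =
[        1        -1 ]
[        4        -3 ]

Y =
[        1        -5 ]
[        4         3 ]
X + Y =
[        2        -6 ]
[        8         0 ]

Matrix addition is elementwise: (X+Y)[i][j] = X[i][j] + Y[i][j].
  (X+Y)[0][0] = (1) + (1) = 2
  (X+Y)[0][1] = (-1) + (-5) = -6
  (X+Y)[1][0] = (4) + (4) = 8
  (X+Y)[1][1] = (-3) + (3) = 0
X + Y =
[        2        -6 ]
[        8         0 ]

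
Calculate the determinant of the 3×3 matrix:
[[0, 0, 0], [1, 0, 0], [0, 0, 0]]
0

Expansion along first row:
det = 0·det([[0,0],[0,0]]) - 0·det([[1,0],[0,0]]) + 0·det([[1,0],[0,0]])
    = 0·(0·0 - 0·0) - 0·(1·0 - 0·0) + 0·(1·0 - 0·0)
    = 0·0 - 0·0 + 0·0
    = 0 + 0 + 0 = 0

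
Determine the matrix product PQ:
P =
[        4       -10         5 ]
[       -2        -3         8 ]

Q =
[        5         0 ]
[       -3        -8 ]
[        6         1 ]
PQ =
[       80        85 ]
[       47        32 ]

Matrix multiplication: (PQ)[i][j] = sum over k of P[i][k] * Q[k][j].
  (PQ)[0][0] = (4)*(5) + (-10)*(-3) + (5)*(6) = 80
  (PQ)[0][1] = (4)*(0) + (-10)*(-8) + (5)*(1) = 85
  (PQ)[1][0] = (-2)*(5) + (-3)*(-3) + (8)*(6) = 47
  (PQ)[1][1] = (-2)*(0) + (-3)*(-8) + (8)*(1) = 32
PQ =
[       80        85 ]
[       47        32 ]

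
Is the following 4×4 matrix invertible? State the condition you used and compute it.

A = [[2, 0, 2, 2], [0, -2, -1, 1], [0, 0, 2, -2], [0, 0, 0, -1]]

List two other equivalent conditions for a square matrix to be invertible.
Yes, invertible; det(A) = 8 ≠ 0. Equivalent conditions: rank(A) = 4; Ax = 0 has only the trivial solution; 0 is not an eigenvalue; the columns of A are linearly independent.

To check invertibility, compute det(A).
The given matrix is triangular, so det(A) equals the product of its diagonal entries = 8 ≠ 0.
Since det(A) ≠ 0, A is invertible.
Equivalent conditions for a square matrix A to be invertible:
- rank(A) = 4 (full rank).
- The homogeneous system Ax = 0 has only the trivial solution x = 0.
- 0 is not an eigenvalue of A.
- The columns (equivalently rows) of A are linearly independent.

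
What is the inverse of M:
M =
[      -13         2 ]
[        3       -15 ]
det(M) = 189
M⁻¹ =
[    -5/63    -2/189 ]
[    -1/63   -13/189 ]

For a 2×2 matrix M = [[a, b], [c, d]] with det(M) ≠ 0, M⁻¹ = (1/det(M)) * [[d, -b], [-c, a]].
det(M) = (-13)*(-15) - (2)*(3) = 195 - 6 = 189.
M⁻¹ = (1/189) * [[-15, -2], [-3, -13]].
Dividing each entry by 189 and reducing:
M⁻¹ =
[    -5/63    -2/189 ]
[    -1/63   -13/189 ]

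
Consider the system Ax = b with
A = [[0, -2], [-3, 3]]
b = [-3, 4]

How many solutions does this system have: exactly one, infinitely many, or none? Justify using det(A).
Exactly one solution

Compute det(A) = (0)*(3) - (-2)*(-3) = -6.
Because det(A) ≠ 0, A is invertible and Ax = b has a unique solution for every b (here x = A⁻¹ b).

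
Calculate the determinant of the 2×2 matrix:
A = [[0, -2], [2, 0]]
4

For A = [[a, b], [c, d]], det(A) = a*d - b*c.
det(A) = (0)*(0) - (-2)*(2) = 0 - -4 = 4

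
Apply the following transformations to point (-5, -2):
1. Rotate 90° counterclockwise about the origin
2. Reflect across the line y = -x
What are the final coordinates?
(5, -2)

Step 1: Rotate 90° → (2, -5)
Step 2: Reflect across the line y = -x → (5, -2)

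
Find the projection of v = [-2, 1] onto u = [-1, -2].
[0, 0]

The projection of v onto u is proj_u(v) = ((v·u) / (u·u)) · u.
v·u = (-2)*(-1) + (1)*(-2) = 0.
u·u = (-1)*(-1) + (-2)*(-2) = 5.
coefficient = 0 / 5 = 0.
proj_u(v) = 0 · [-1, -2] = [0, 0].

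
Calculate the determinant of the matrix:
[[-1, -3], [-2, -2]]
-4

For a 2×2 matrix [[a, b], [c, d]], det = ad - bc
det = (-1)(-2) - (-3)(-2) = 2 - 6 = -4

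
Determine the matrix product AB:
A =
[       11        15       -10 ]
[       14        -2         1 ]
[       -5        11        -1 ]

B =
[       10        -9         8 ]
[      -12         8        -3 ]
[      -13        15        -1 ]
AB =
[       60      -129        53 ]
[      151      -127       117 ]
[     -169       118       -72 ]

Matrix multiplication: (AB)[i][j] = sum over k of A[i][k] * B[k][j].
  (AB)[0][0] = (11)*(10) + (15)*(-12) + (-10)*(-13) = 60
  (AB)[0][1] = (11)*(-9) + (15)*(8) + (-10)*(15) = -129
  (AB)[0][2] = (11)*(8) + (15)*(-3) + (-10)*(-1) = 53
  (AB)[1][0] = (14)*(10) + (-2)*(-12) + (1)*(-13) = 151
  (AB)[1][1] = (14)*(-9) + (-2)*(8) + (1)*(15) = -127
  (AB)[1][2] = (14)*(8) + (-2)*(-3) + (1)*(-1) = 117
  (AB)[2][0] = (-5)*(10) + (11)*(-12) + (-1)*(-13) = -169
  (AB)[2][1] = (-5)*(-9) + (11)*(8) + (-1)*(15) = 118
  (AB)[2][2] = (-5)*(8) + (11)*(-3) + (-1)*(-1) = -72
AB =
[       60      -129        53 ]
[      151      -127       117 ]
[     -169       118       -72 ]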